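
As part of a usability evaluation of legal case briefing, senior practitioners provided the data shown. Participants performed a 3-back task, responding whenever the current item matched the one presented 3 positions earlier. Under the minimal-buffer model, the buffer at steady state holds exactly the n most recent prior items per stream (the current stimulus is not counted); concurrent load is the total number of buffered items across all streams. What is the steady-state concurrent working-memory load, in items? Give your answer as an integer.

3

The buffer holds the 3 most recent prior items.
Steady-state concurrent load = 3 items.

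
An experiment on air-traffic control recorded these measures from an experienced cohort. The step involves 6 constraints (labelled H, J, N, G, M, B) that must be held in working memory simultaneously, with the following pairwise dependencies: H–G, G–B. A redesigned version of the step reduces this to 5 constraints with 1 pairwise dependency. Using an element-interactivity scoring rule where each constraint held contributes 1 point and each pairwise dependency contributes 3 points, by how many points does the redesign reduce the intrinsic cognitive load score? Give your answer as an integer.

Original: 6 × 1 + 2 × 3 = 6 + 6 = 12.
Redesigned: 5 × 1 + 1 × 3 = 5 + 3 = 8.
Reduction = 12 − 8 = 4.

4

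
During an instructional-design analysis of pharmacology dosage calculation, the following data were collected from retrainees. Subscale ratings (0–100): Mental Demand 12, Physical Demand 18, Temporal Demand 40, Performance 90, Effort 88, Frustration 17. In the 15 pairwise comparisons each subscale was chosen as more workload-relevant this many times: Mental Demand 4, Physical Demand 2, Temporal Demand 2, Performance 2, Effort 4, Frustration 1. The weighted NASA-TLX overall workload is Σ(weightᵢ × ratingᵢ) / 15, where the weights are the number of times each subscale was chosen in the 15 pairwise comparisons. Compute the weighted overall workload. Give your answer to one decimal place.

47.5

The tallies are the weights (they sum to 15).
Weighted sum = 4·12 + 2·18 + 2·40 + 2·90 + 4·88 + 1·17
            = 48 + 36 + 80 + 180 + 352 + 17 = 713.
Overall workload = 713 / 15 = 47.5333 ≈ 47.5.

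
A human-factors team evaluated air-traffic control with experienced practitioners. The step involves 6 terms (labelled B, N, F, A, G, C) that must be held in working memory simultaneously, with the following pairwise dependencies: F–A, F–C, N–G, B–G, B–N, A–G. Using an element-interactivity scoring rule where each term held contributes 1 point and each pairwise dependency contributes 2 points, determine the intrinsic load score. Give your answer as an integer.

Count of terms held simultaneously: 6.
Count of pairwise dependencies listed: 6.
Element contribution: 6 × 1 = 6.
Interaction contribution: 6 × 2 = 12.
Intrinsic load = 6 + 12 = 18.

18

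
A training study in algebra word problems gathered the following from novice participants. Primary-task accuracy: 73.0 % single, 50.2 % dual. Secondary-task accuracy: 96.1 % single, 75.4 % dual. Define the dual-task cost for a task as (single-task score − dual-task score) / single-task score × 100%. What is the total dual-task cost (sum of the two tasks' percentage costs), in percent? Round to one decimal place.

Primary cost = (73.0 − 50.2) / 73.0 × 100% = 31.2329%.
Secondary cost = (96.1 − 75.4) / 96.1 × 100% = 21.5401%.
Total = 31.2329% + 21.5401% = 52.7730% ≈ 52.8%.

52.8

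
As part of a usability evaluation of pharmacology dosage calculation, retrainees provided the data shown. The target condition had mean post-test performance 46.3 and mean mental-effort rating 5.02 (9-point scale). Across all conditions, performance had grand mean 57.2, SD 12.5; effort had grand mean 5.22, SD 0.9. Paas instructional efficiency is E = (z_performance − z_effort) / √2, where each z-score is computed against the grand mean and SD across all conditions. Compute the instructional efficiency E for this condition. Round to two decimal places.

-0.46

z_performance = (46.3 − 57.2) / 12.5 = -10.9000 / 12.5 = -0.8720.
z_effort = (5.02 − 5.22) / 0.9 = -0.2000 / 0.9 = -0.2222.
z_P − z_E = -0.8720 − (-0.2222) = -0.6498.
E = -0.6498 / √2 = -0.6498 / 1.41421 = -0.4595 ≈ -0.46.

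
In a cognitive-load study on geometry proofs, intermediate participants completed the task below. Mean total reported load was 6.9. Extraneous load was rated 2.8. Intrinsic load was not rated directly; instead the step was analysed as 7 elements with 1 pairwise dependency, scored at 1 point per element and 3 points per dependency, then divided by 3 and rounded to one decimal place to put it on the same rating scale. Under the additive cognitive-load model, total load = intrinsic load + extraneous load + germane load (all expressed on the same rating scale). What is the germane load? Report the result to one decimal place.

0.8

Intrinsic (element-interactivity): (7 × 1 + 1 × 3) / 3 = 10 / 3 = 3.3333 → 3.3.
germane load = total − intrinsic − extraneous
             = 6.9 − 3.3 − 2.8 = 0.8.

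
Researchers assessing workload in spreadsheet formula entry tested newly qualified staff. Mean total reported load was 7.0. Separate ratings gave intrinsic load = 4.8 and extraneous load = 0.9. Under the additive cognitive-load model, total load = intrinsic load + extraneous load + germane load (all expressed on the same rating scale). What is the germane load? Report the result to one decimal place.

1.3

germane load = total − intrinsic − extraneous
             = 7.0 − 4.8 − 0.9 = 1.3.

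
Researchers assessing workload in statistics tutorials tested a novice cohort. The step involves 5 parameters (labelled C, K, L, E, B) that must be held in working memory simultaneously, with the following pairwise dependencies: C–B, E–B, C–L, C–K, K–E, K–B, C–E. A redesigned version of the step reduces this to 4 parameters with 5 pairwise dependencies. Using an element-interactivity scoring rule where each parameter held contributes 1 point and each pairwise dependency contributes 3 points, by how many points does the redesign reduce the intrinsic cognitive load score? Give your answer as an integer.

7

Original: 5 × 1 + 7 × 3 = 5 + 21 = 26.
Redesigned: 4 × 1 + 5 × 3 = 4 + 15 = 19.
Reduction = 26 − 19 = 7.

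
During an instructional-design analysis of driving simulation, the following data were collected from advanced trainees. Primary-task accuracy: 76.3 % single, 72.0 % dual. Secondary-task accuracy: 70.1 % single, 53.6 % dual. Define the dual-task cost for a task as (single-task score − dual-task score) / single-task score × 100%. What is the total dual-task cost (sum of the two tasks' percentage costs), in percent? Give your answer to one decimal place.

Primary cost = (76.3 − 72.0) / 76.3 × 100% = 5.6356%.
Secondary cost = (70.1 − 53.6) / 70.1 × 100% = 23.5378%.
Total = 5.6356% + 23.5378% = 29.1734% ≈ 29.2%.

29.2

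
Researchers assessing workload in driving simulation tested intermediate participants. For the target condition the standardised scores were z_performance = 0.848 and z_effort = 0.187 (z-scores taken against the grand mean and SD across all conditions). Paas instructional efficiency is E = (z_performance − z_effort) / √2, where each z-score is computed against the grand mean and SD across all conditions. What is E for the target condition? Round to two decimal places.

0.47

z_P − z_E = 0.848 − 0.187 = 0.6610.
E = 0.6610 / √2 = 0.6610 / 1.41421 = 0.4674 ≈ 0.47.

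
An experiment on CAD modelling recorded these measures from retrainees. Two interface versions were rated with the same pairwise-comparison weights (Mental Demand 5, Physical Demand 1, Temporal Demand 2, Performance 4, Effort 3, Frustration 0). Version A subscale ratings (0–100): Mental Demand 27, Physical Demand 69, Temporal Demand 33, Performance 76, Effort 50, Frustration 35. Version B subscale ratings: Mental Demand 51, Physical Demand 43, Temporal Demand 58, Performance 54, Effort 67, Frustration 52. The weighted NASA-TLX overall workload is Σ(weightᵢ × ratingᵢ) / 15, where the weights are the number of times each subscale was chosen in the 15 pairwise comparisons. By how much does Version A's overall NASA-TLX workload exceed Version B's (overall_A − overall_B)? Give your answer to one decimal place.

Version A weighted sum = 5·27 + 1·69 + 2·33 + 4·76 + 3·50 + 0·35 = 135 + 69 + 66 + 304 + 150 + 0 = 724; overall_A = 724/15 = 48.2667.
Version B weighted sum = 5·51 + 1·43 + 2·58 + 4·54 + 3·67 + 0·52 = 255 + 43 + 116 + 216 + 201 + 0 = 831; overall_B = 831/15 = 55.4000.
Difference = 48.2667 − 55.4000 = -7.1333 ≈ -7.1.

-7.1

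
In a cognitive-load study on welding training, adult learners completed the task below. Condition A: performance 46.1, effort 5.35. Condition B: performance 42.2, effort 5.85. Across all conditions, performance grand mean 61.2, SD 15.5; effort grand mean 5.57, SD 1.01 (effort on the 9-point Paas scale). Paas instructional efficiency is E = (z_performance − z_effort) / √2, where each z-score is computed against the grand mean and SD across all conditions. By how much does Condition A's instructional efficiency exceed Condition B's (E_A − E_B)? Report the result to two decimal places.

Condition A: z_P = (46.1 − 61.2)/15.5 = -0.9742; z_E = (5.35 − 5.57)/1.01 = -0.2178; E_A = (-0.9742 − (-0.2178))/√2 = -0.5349.
Condition B: z_P = (42.2 − 61.2)/15.5 = -1.2258; z_E = (5.85 − 5.57)/1.01 = 0.2772; E_B = (-1.2258 − 0.2772)/√2 = -1.0628.
E_A − E_B = -0.5349 − (-1.0628) = 0.5279 ≈ 0.53.

0.53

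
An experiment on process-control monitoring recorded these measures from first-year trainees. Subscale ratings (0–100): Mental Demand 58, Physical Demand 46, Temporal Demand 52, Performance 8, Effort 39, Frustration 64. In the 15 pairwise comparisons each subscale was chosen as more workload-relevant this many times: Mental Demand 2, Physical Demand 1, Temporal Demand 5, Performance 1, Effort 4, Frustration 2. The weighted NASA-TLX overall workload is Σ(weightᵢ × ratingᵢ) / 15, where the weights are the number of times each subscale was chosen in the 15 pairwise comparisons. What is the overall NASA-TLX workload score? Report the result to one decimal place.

The tallies are the weights (they sum to 15).
Weighted sum = 2·58 + 1·46 + 5·52 + 1·8 + 4·39 + 2·64
            = 116 + 46 + 260 + 8 + 156 + 128 = 714.
Overall workload = 714 / 15 = 47.6000 ≈ 47.6.

47.6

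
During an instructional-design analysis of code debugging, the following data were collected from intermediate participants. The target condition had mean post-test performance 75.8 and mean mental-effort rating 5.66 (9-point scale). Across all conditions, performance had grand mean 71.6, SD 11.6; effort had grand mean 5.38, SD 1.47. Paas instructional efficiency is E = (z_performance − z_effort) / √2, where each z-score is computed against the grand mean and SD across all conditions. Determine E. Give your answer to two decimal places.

z_performance = (75.8 − 71.6) / 11.6 = 4.2000 / 11.6 = 0.3621.
z_effort = (5.66 − 5.38) / 1.47 = 0.2800 / 1.47 = 0.1905.
z_P − z_E = 0.3621 − 0.1905 = 0.1716.
E = 0.1716 / √2 = 0.1716 / 1.41421 = 0.1213 ≈ 0.12.

0.12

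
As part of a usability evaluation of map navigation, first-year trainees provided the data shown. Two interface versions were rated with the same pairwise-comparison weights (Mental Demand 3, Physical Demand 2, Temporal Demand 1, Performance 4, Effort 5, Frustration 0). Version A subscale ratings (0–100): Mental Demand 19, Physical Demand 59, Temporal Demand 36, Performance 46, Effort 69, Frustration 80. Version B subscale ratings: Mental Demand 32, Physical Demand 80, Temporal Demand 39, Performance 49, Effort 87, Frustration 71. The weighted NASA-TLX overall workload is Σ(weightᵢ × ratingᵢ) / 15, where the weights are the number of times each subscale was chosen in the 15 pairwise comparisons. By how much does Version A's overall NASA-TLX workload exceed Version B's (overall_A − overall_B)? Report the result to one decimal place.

-12.4

Version A weighted sum = 3·19 + 2·59 + 1·36 + 4·46 + 5·69 + 0·80 = 57 + 118 + 36 + 184 + 345 + 0 = 740; overall_A = 740/15 = 49.3333.
Version B weighted sum = 3·32 + 2·80 + 1·39 + 4·49 + 5·87 + 0·71 = 96 + 160 + 39 + 196 + 435 + 0 = 926; overall_B = 926/15 = 61.7333.
Difference = 49.3333 − 61.7333 = -12.4000 ≈ -12.4.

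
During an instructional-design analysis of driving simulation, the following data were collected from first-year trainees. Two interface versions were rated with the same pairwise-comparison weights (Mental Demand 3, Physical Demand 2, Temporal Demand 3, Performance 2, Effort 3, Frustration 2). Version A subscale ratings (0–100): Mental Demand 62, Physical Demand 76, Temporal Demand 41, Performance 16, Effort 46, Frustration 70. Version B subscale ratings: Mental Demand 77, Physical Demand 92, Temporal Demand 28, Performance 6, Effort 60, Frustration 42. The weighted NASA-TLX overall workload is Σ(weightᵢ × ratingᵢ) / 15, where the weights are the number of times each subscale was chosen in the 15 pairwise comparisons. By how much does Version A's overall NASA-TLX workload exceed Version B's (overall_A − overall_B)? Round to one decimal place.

-0.3

Version A weighted sum = 3·62 + 2·76 + 3·41 + 2·16 + 3·46 + 2·70 = 186 + 152 + 123 + 32 + 138 + 140 = 771; overall_A = 771/15 = 51.4000.
Version B weighted sum = 3·77 + 2·92 + 3·28 + 2·6 + 3·60 + 2·42 = 231 + 184 + 84 + 12 + 180 + 84 = 775; overall_B = 775/15 = 51.6667.
Difference = 51.4000 − 51.6667 = -0.2667 ≈ -0.3.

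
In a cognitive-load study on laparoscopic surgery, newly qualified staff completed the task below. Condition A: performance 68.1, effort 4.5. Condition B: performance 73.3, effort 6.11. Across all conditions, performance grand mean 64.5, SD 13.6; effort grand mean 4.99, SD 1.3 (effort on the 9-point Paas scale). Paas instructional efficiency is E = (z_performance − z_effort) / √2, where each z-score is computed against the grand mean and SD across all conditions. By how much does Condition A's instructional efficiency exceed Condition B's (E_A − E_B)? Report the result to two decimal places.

0.61

Condition A: z_P = (68.1 − 64.5)/13.6 = 0.2647; z_E = (4.5 − 4.99)/1.3 = -0.3769; E_A = (0.2647 − (-0.3769))/√2 = 0.4537.
Condition B: z_P = (73.3 − 64.5)/13.6 = 0.6471; z_E = (6.11 − 4.99)/1.3 = 0.8615; E_B = (0.6471 − 0.8615)/√2 = -0.1516.
E_A − E_B = 0.4537 − (-0.1516) = 0.6053 ≈ 0.61.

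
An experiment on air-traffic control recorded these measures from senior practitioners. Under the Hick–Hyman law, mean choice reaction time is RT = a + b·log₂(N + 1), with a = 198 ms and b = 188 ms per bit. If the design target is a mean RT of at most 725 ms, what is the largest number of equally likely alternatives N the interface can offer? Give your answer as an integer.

5

Set 198 + 188·log₂(N + 1) ≤ 725.
log₂(N + 1) ≤ (725 − 198) / 188 = 2.8032.
N + 1 ≤ 2^2.8032 = 6.9799.
N ≤ 5.9799, so the largest integer N is 5.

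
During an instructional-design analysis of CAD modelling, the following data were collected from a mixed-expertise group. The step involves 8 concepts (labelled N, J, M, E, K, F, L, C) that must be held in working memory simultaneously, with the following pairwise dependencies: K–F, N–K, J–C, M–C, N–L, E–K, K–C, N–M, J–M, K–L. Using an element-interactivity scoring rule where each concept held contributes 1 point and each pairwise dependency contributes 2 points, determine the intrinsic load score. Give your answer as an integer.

Count of concepts held simultaneously: 8.
Count of pairwise dependencies listed: 10.
Element contribution: 8 × 1 = 8.
Interaction contribution: 10 × 2 = 20.
Intrinsic load = 8 + 20 = 28.

28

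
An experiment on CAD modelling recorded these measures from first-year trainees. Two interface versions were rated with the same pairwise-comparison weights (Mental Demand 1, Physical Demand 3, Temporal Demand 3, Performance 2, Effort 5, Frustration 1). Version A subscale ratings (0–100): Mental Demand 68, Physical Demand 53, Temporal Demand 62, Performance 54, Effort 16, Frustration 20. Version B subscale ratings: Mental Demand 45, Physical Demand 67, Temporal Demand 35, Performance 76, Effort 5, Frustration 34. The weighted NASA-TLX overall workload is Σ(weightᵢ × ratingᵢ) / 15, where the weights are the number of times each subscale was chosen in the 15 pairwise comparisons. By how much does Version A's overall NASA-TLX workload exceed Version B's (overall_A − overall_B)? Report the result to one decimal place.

Version A weighted sum = 1·68 + 3·53 + 3·62 + 2·54 + 5·16 + 1·20 = 68 + 159 + 186 + 108 + 80 + 20 = 621; overall_A = 621/15 = 41.4000.
Version B weighted sum = 1·45 + 3·67 + 3·35 + 2·76 + 5·5 + 1·34 = 45 + 201 + 105 + 152 + 25 + 34 = 562; overall_B = 562/15 = 37.4667.
Difference = 41.4000 − 37.4667 = 3.9333 ≈ 3.9.

3.9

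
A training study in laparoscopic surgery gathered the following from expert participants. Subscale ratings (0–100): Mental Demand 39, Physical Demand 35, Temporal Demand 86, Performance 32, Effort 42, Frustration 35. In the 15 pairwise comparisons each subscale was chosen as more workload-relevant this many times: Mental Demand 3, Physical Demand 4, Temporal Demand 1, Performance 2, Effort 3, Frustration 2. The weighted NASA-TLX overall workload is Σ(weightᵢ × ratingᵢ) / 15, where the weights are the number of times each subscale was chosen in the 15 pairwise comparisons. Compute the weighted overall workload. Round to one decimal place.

The tallies are the weights (they sum to 15).
Weighted sum = 3·39 + 4·35 + 1·86 + 2·32 + 3·42 + 2·35
            = 117 + 140 + 86 + 64 + 126 + 70 = 603.
Overall workload = 603 / 15 = 40.2000 ≈ 40.2.

40.2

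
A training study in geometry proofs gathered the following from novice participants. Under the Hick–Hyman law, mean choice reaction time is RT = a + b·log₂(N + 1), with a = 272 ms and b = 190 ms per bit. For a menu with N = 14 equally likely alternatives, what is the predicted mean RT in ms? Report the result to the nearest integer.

1014

log₂(14 + 1) = log₂(15) = 3.9069.
RT = 272 + 190 × 3.9069 = 272 + 742.3110 = 1014.3110 ms.
≈ 1014 ms.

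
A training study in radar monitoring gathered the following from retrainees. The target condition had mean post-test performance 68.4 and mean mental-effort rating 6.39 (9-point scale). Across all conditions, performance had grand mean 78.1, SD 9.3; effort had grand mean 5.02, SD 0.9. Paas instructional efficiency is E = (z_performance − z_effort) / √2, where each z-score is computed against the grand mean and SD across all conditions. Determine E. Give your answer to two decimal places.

z_performance = (68.4 − 78.1) / 9.3 = -9.7000 / 9.3 = -1.0430.
z_effort = (6.39 − 5.02) / 0.9 = 1.3700 / 0.9 = 1.5222.
z_P − z_E = -1.0430 − 1.5222 = -2.5652.
E = -2.5652 / √2 = -2.5652 / 1.41421 = -1.8139 ≈ -1.81.

-1.81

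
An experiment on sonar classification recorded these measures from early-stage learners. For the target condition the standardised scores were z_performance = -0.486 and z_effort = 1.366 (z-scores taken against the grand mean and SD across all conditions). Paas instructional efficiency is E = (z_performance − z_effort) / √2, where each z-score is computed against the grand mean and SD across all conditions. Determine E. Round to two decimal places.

-1.31

z_P − z_E = -0.486 − 1.366 = -1.8520.
E = -1.8520 / √2 = -1.8520 / 1.41421 = -1.3096 ≈ -1.31.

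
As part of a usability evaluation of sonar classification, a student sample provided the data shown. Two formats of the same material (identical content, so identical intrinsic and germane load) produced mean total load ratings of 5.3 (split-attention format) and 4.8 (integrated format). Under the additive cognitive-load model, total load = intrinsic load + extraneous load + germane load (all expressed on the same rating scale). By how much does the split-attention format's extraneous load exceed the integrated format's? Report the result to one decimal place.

Intrinsic and germane load are equal across formats, so the difference in total load equals the difference in extraneous load.
Extraneous-load difference = 5.3 − 4.8 = 0.5.

0.5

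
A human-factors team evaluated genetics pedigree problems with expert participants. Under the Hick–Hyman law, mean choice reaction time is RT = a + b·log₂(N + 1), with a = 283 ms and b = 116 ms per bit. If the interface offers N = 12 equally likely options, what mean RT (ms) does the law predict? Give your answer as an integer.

712

log₂(12 + 1) = log₂(13) = 3.7004.
RT = 283 + 116 × 3.7004 = 283 + 429.2464 = 712.2464 ms.
≈ 712 ms.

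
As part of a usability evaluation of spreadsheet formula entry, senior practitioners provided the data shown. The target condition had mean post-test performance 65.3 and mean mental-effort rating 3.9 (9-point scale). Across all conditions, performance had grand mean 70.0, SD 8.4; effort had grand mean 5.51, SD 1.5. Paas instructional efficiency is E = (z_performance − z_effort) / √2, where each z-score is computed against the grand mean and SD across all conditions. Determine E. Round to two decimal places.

0.36

z_performance = (65.3 − 70.0) / 8.4 = -4.7000 / 8.4 = -0.5595.
z_effort = (3.9 − 5.51) / 1.5 = -1.6100 / 1.5 = -1.0733.
z_P − z_E = -0.5595 − (-1.0733) = 0.5138.
E = 0.5138 / √2 = 0.5138 / 1.41421 = 0.3633 ≈ 0.36.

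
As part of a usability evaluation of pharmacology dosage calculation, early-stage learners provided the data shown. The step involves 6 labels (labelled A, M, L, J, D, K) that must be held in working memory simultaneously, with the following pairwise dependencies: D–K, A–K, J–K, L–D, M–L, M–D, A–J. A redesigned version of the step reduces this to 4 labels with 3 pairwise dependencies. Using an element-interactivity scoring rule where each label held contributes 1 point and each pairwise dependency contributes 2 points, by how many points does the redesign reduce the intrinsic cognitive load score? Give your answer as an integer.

Original: 6 × 1 + 7 × 2 = 6 + 14 = 20.
Redesigned: 4 × 1 + 3 × 2 = 4 + 6 = 10.
Reduction = 20 − 10 = 10.

10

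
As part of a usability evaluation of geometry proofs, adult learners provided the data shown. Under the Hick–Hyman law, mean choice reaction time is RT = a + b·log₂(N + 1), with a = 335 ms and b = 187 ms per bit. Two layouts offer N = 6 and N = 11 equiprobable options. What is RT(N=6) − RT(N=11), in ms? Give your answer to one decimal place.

RT(6) = 335 + 187·log₂(7) = 335 + 187·2.8074 = 859.9838 ms.
RT(11) = 335 + 187·log₂(12) = 335 + 187·3.5850 = 1005.3950 ms.
Difference = 859.9838 − 1005.3950 = -145.4112 ≈ -145.4 ms.

-145.4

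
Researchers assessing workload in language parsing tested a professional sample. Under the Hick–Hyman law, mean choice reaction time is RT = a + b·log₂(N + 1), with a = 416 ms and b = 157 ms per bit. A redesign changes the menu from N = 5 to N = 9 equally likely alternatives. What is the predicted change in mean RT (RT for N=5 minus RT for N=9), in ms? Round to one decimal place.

RT(5) = 416 + 157·log₂(6) = 416 + 157·2.5850 = 821.8450 ms.
RT(9) = 416 + 157·log₂(10) = 416 + 157·3.3219 = 937.5383 ms.
Difference = 821.8450 − 937.5383 = -115.6933 ≈ -115.7 ms.

-115.7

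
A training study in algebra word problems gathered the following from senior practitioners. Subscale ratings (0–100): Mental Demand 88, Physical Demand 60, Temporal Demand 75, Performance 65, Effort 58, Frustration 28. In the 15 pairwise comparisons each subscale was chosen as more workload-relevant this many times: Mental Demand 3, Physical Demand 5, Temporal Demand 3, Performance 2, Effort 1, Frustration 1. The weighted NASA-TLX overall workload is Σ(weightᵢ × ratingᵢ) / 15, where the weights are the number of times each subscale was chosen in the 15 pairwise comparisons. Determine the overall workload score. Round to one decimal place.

The tallies are the weights (they sum to 15).
Weighted sum = 3·88 + 5·60 + 3·75 + 2·65 + 1·58 + 1·28
            = 264 + 300 + 225 + 130 + 58 + 28 = 1005.
Overall workload = 1005 / 15 = 67.0000 ≈ 67.0.

67.0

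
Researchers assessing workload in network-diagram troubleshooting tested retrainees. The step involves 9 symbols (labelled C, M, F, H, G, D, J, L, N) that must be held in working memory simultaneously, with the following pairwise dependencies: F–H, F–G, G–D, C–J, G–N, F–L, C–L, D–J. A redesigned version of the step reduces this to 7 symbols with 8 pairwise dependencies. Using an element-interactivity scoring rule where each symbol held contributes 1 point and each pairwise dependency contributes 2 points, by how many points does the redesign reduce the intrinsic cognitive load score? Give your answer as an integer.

Original: 9 × 1 + 8 × 2 = 9 + 16 = 25.
Redesigned: 7 × 1 + 8 × 2 = 7 + 16 = 23.
Reduction = 25 − 23 = 2.

2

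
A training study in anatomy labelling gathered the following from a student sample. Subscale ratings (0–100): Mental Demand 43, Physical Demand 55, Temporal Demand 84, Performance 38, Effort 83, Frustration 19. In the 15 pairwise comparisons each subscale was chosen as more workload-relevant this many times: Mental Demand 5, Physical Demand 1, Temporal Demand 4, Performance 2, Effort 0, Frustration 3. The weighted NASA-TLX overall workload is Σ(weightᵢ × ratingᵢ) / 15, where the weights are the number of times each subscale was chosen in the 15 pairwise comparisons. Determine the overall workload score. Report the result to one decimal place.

49.3

The tallies are the weights (they sum to 15).
Weighted sum = 5·43 + 1·55 + 4·84 + 2·38 + 0·83 + 3·19
            = 215 + 55 + 336 + 76 + 0 + 57 = 739.
Overall workload = 739 / 15 = 49.2667 ≈ 49.3.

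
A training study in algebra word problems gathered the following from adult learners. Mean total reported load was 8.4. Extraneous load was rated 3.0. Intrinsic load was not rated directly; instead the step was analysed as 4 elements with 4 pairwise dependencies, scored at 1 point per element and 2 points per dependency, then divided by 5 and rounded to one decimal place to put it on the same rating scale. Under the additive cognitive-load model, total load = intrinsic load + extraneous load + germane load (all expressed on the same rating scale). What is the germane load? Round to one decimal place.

Intrinsic (element-interactivity): (4 × 1 + 4 × 2) / 5 = 12 / 5 = 2.4000 → 2.4.
germane load = total − intrinsic − extraneous
             = 8.4 − 2.4 − 3.0 = 3.0.

3.0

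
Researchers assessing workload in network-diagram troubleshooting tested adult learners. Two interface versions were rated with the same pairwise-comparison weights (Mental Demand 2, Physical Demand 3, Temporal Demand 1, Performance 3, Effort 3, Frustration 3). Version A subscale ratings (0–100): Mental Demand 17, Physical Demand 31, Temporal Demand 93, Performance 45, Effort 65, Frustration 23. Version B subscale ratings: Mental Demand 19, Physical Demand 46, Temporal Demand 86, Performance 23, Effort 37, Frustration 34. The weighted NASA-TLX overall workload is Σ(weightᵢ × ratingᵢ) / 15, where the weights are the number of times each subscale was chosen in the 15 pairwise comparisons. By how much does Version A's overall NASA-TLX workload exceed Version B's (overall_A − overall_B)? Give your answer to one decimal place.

Version A weighted sum = 2·17 + 3·31 + 1·93 + 3·45 + 3·65 + 3·23 = 34 + 93 + 93 + 135 + 195 + 69 = 619; overall_A = 619/15 = 41.2667.
Version B weighted sum = 2·19 + 3·46 + 1·86 + 3·23 + 3·37 + 3·34 = 38 + 138 + 86 + 69 + 111 + 102 = 544; overall_B = 544/15 = 36.2667.
Difference = 41.2667 − 36.2667 = 5.0000 ≈ 5.0.

5.0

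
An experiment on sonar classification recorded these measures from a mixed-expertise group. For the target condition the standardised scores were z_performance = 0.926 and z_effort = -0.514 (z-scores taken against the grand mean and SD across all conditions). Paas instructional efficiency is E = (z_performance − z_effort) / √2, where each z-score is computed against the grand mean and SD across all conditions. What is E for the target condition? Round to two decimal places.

1.02

z_P − z_E = 0.926 − (-0.514) = 1.4400.
E = 1.4400 / √2 = 1.4400 / 1.41421 = 1.0182 ≈ 1.02.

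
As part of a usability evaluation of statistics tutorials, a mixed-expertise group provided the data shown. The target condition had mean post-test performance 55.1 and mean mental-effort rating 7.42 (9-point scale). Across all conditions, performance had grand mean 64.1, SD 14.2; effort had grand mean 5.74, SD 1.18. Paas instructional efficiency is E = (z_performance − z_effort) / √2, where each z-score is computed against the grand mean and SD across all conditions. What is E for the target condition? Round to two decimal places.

-1.45

z_performance = (55.1 − 64.1) / 14.2 = -9.0000 / 14.2 = -0.6338.
z_effort = (7.42 − 5.74) / 1.18 = 1.6800 / 1.18 = 1.4237.
z_P − z_E = -0.6338 − 1.4237 = -2.0575.
E = -2.0575 / √2 = -2.0575 / 1.41421 = -1.4549 ≈ -1.45.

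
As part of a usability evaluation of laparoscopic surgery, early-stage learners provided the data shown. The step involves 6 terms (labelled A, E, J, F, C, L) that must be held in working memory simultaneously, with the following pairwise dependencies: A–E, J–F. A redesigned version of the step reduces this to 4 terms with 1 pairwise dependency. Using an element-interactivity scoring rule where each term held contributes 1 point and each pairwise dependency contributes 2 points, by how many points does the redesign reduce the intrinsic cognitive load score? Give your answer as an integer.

4

Original: 6 × 1 + 2 × 2 = 6 + 4 = 10.
Redesigned: 4 × 1 + 1 × 2 = 4 + 2 = 6.
Reduction = 10 − 6 = 4.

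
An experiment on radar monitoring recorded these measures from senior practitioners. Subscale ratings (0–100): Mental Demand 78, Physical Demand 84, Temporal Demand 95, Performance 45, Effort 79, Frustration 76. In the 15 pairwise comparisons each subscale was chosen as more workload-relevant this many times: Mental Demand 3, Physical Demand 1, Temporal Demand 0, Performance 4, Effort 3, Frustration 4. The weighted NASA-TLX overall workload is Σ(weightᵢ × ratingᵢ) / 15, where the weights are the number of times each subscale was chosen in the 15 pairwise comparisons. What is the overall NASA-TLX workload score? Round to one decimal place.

The tallies are the weights (they sum to 15).
Weighted sum = 3·78 + 1·84 + 0·95 + 4·45 + 3·79 + 4·76
            = 234 + 84 + 0 + 180 + 237 + 304 = 1039.
Overall workload = 1039 / 15 = 69.2667 ≈ 69.3.

69.3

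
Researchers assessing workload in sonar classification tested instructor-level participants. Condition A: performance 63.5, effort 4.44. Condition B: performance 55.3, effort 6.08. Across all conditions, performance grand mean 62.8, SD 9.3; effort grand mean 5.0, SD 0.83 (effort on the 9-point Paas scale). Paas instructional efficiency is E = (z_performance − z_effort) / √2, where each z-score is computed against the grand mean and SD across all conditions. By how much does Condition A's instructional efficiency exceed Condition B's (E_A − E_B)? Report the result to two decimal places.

2.02

Condition A: z_P = (63.5 − 62.8)/9.3 = 0.0753; z_E = (4.44 − 5.0)/0.83 = -0.6747; E_A = (0.0753 − (-0.6747))/√2 = 0.5303.
Condition B: z_P = (55.3 − 62.8)/9.3 = -0.8065; z_E = (6.08 − 5.0)/0.83 = 1.3012; E_B = (-0.8065 − 1.3012)/√2 = -1.4904.
E_A − E_B = 0.5303 − (-1.4904) = 2.0207 ≈ 2.02.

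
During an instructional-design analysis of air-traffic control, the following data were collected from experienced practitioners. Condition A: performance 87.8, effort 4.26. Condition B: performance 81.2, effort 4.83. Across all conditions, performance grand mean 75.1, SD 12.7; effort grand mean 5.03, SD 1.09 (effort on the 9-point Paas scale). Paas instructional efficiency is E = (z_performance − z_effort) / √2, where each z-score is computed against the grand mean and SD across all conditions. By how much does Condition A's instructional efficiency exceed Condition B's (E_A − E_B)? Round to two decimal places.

Condition A: z_P = (87.8 − 75.1)/12.7 = 1.0000; z_E = (4.26 − 5.03)/1.09 = -0.7064; E_A = (1.0000 − (-0.7064))/√2 = 1.2066.
Condition B: z_P = (81.2 − 75.1)/12.7 = 0.4803; z_E = (4.83 − 5.03)/1.09 = -0.1835; E_B = (0.4803 − (-0.1835))/√2 = 0.4694.
E_A − E_B = 1.2066 − 0.4694 = 0.7372 ≈ 0.74.

0.74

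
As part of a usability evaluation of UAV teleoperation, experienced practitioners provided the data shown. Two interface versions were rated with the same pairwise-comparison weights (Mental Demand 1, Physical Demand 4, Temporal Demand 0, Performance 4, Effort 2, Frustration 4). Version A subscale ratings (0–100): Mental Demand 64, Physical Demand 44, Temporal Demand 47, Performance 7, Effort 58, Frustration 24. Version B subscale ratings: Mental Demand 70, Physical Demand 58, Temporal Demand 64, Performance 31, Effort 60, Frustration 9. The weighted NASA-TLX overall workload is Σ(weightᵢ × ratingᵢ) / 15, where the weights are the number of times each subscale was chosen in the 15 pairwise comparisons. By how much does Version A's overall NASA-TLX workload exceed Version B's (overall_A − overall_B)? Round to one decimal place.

-6.8

Version A weighted sum = 1·64 + 4·44 + 0·47 + 4·7 + 2·58 + 4·24 = 64 + 176 + 0 + 28 + 116 + 96 = 480; overall_A = 480/15 = 32.0000.
Version B weighted sum = 1·70 + 4·58 + 0·64 + 4·31 + 2·60 + 4·9 = 70 + 232 + 0 + 124 + 120 + 36 = 582; overall_B = 582/15 = 38.8000.
Difference = 32.0000 − 38.8000 = -6.8000 ≈ -6.8.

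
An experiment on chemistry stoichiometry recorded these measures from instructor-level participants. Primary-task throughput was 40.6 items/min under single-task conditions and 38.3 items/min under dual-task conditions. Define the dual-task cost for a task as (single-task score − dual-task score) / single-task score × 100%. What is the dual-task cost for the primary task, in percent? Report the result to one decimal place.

5.7

Cost = (40.6 − 38.3) / 40.6 × 100%
     = 2.3000 / 40.6 × 100% = 5.6650%.
≈ 5.7%.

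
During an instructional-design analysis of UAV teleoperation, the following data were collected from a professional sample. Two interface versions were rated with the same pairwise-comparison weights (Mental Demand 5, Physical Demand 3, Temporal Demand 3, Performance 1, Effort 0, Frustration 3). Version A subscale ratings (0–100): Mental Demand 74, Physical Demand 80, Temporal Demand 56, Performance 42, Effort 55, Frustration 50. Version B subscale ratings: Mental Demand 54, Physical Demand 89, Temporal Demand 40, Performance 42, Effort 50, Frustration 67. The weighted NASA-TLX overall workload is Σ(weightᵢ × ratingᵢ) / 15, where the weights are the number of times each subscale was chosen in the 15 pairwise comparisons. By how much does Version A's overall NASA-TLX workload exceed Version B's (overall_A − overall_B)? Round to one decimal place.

4.7

Version A weighted sum = 5·74 + 3·80 + 3·56 + 1·42 + 0·55 + 3·50 = 370 + 240 + 168 + 42 + 0 + 150 = 970; overall_A = 970/15 = 64.6667.
Version B weighted sum = 5·54 + 3·89 + 3·40 + 1·42 + 0·50 + 3·67 = 270 + 267 + 120 + 42 + 0 + 201 = 900; overall_B = 900/15 = 60.0000.
Difference = 64.6667 − 60.0000 = 4.6667 ≈ 4.7.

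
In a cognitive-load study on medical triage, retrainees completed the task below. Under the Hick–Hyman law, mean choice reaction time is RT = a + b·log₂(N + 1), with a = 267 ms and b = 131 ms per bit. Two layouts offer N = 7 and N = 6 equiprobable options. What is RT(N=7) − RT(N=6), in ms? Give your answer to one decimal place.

RT(7) = 267 + 131·log₂(8) = 267 + 131·3.0000 = 660.0000 ms.
RT(6) = 267 + 131·log₂(7) = 267 + 131·2.8074 = 634.7694 ms.
Difference = 660.0000 − 634.7694 = 25.2306 ≈ 25.2 ms.

25.2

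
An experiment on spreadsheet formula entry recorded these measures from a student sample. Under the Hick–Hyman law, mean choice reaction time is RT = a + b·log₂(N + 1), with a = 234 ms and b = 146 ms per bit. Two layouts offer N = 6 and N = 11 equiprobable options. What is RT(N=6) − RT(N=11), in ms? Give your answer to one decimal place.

-113.5

RT(6) = 234 + 146·log₂(7) = 234 + 146·2.8074 = 643.8804 ms.
RT(11) = 234 + 146·log₂(12) = 234 + 146·3.5850 = 757.4100 ms.
Difference = 643.8804 − 757.4100 = -113.5296 ≈ -113.5 ms.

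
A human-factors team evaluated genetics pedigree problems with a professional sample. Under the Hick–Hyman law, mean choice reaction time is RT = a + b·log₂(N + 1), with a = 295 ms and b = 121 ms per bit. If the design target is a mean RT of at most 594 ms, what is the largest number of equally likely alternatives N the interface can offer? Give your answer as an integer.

Set 295 + 121·log₂(N + 1) ≤ 594.
log₂(N + 1) ≤ (594 − 295) / 121 = 2.4711.
N + 1 ≤ 2^2.4711 = 5.5447.
N ≤ 4.5447, so the largest integer N is 4.

4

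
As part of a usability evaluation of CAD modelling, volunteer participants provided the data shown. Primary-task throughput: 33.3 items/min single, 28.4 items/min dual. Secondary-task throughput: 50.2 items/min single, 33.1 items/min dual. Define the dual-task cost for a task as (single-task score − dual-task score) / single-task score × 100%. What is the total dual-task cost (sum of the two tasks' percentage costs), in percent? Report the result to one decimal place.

Primary cost = (33.3 − 28.4) / 33.3 × 100% = 14.7147%.
Secondary cost = (50.2 − 33.1) / 50.2 × 100% = 34.0637%.
Total = 14.7147% + 34.0637% = 48.7784% ≈ 48.8%.

48.8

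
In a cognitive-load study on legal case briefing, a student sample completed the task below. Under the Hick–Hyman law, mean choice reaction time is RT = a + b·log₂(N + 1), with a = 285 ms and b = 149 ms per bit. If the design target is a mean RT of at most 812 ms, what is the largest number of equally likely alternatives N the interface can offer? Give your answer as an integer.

10

Set 285 + 149·log₂(N + 1) ≤ 812.
log₂(N + 1) ≤ (812 − 285) / 149 = 3.5369.
N + 1 ≤ 2^3.5369 = 11.6068.
N ≤ 10.6068, so the largest integer N is 10.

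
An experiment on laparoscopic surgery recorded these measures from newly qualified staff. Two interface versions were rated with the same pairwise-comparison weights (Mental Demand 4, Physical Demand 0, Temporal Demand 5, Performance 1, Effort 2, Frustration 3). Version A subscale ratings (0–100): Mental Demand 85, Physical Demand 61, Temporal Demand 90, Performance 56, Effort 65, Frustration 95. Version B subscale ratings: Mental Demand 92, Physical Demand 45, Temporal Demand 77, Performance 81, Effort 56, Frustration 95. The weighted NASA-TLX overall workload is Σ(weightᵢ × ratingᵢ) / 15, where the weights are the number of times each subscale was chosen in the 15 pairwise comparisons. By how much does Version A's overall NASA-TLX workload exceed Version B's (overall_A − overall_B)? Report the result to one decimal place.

2.0

Version A weighted sum = 4·85 + 0·61 + 5·90 + 1·56 + 2·65 + 3·95 = 340 + 0 + 450 + 56 + 130 + 285 = 1261; overall_A = 1261/15 = 84.0667.
Version B weighted sum = 4·92 + 0·45 + 5·77 + 1·81 + 2·56 + 3·95 = 368 + 0 + 385 + 81 + 112 + 285 = 1231; overall_B = 1231/15 = 82.0667.
Difference = 84.0667 − 82.0667 = 2.0000 ≈ 2.0.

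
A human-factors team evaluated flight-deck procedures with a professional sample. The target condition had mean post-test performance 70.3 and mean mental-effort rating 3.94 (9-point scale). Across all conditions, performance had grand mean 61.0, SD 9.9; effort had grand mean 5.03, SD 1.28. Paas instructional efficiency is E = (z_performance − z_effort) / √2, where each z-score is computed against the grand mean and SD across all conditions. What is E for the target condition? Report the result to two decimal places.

1.27

z_performance = (70.3 − 61.0) / 9.9 = 9.3000 / 9.9 = 0.9394.
z_effort = (3.94 − 5.03) / 1.28 = -1.0900 / 1.28 = -0.8516.
z_P − z_E = 0.9394 − (-0.8516) = 1.7910.
E = 1.7910 / √2 = 1.7910 / 1.41421 = 1.2664 ≈ 1.27.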